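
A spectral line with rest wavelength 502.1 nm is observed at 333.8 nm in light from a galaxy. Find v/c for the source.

λ'/λ₀ = 0.6648 < 1 (blueshift), so the source is approaching.
λ'/λ₀ = √((1 − β)/(1 + β)) for an approaching source ⇒ β = (1 − r²)/(1 + r²) with r = λ'/λ₀.
β = (1 − 0.4420)/(1 + 0.4420) ≈ 0.387.

0.387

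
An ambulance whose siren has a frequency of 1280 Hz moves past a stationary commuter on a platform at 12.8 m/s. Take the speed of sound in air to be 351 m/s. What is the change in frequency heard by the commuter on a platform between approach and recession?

Approaching: f₁ = f · v/(v − v_s) = 1280 × 351/338.2 ≈ 1328.4 Hz.
Receding: f₂ = f · v/(v + v_s) = 1280 × 351/363.8 ≈ 1235.0 Hz.
Drop: f₁ − f₂ = 2f·v·v_s/(v² − v_s²) = 2 × 1280 × 351 × 12.8/(351² − 12.8²) ≈ 93.5 Hz.

93.5 Hz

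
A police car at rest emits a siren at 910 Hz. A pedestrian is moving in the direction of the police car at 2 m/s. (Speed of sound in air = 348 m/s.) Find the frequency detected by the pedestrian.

Moving observer, stationary source: f' = f · (v + v_o)/v.
f' = 910 × (348 + 2)/348 = 910 × 350/348 ≈ 915 Hz.

915 Hz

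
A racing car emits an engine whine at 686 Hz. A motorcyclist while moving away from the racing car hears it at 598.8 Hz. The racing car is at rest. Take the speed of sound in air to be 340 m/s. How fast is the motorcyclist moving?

f' = f · (v − v_o)/v ⇒ v_o = v · |f'/f − 1|.
v_o = 340 × |598.8/686 − 1| = 340 × 0.1271 ≈ 43 m/s.

43 m/s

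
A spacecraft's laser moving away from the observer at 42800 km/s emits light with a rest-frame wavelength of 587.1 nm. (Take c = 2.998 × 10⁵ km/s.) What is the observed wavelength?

β = v/c = 42800/299800 = 0.1428.
Relativistic Doppler for wavelength: λ' = λ₀ · √((1 + β)/(1 − β)).
λ' = 587.1 × √(1.1428/0.8572) = 587.1 × 1.15459 ≈ 677.9 nm.

677.9 nm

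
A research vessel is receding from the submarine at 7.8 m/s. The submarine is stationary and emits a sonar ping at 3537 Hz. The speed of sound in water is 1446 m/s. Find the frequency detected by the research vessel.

3518 Hz

Moving observer, stationary source: f' = f · (v − v_o)/v.
f' = 3537 × (1446 − 7.8)/1446 = 3537 × 1438.2/1446 ≈ 3518 Hz.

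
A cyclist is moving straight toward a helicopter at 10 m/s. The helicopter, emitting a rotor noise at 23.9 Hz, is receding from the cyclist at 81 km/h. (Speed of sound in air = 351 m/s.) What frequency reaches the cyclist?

23.1 Hz

81 km/h = 22.5 m/s.
Both move, so f' = f · (v + v_o)/(v + v_s).
f' = 23.9 × (351 + 10)/(351 + 22.5) = 23.9 × 361/373.5 ≈ 23.1 Hz.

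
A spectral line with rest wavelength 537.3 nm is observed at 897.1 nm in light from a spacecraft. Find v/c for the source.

0.472c

λ'/λ₀ = 1.6696 > 1 (redshift), so the source is receding.
λ'/λ₀ = √((1 + β)/(1 − β)) for a receding source ⇒ β = (r² − 1)/(r² + 1) with r = λ'/λ₀.
β = (2.7877 − 1)/(2.7877 + 1) ≈ 0.472.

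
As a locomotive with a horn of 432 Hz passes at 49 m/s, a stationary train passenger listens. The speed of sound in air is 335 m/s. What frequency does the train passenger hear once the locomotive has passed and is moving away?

377 Hz

Receding: f₂ = f · v/(v + v_s) = 432 × 335/384 ≈ 377 Hz.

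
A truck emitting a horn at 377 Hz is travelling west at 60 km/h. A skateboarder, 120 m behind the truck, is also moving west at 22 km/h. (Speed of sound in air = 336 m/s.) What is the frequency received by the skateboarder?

60 km/h = 16.67 m/s; 22 km/h = 6.111 m/s.
The skateboarder is behind, so the truck is moving away from it while the skateboarder is moving toward the truck.
Both move, so f' = f · (v + v_o)/(v + v_s).
f' = 377 × (336 + 6.111)/(336 + 16.67) = 377 × 342.11/352.67 ≈ 366 Hz.

366 Hz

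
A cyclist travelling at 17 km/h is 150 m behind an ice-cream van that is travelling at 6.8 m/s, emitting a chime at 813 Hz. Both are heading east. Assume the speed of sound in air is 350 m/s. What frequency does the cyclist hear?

17 km/h = 4.722 m/s.
The cyclist is behind, so the ice-cream van is moving away from it while the cyclist is moving toward the ice-cream van.
Both move, so f' = f · (v + v_o)/(v + v_s).
f' = 813 × (350 + 4.722)/(350 + 6.8) = 813 × 354.72/356.8 ≈ 808 Hz.

808 Hz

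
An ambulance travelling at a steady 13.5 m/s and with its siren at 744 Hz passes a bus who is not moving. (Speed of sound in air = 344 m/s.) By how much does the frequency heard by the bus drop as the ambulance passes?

58.5 Hz

Approaching: f₁ = f · v/(v − v_s) = 744 × 344/330.5 ≈ 774.4 Hz.
Receding: f₂ = f · v/(v + v_s) = 744 × 344/357.5 ≈ 715.9 Hz.
Drop: f₁ − f₂ = 2f·v·v_s/(v² − v_s²) = 2 × 744 × 344 × 13.5/(344² − 13.5²) ≈ 58.5 Hz.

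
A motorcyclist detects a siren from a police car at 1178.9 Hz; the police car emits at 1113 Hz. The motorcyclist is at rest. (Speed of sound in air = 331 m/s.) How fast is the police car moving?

f' > f, so the police car is approaching.
f' = f · v/(v − v_s) ⇒ v_s = v · |1 − f/f'|.
v_s = 331 × |1 − 1113/1178.9| = 331 × 0.0559 ≈ 18.5 m/s.

18.5 m/s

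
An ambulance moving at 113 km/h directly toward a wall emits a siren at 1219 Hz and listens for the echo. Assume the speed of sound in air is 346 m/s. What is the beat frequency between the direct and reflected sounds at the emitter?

243 Hz

113 km/h = 31.39 m/s.
The wall receives the sound from a moving source: f₁ = f₀ · v/(v − v_e) = 1219 × 346/314.61 ≈ 1341 Hz.
On the return leg the ambulance is a moving observer: f₂ = f₁ · (v + v_e)/v = 1341 × 377.39/346 ≈ 1462 Hz.
Equivalently f₂ = f₀ · (v + v_e)/(v − v_e).
Beat against the emitted tone: |f₂ − f₀| = 2v_e·f₀/(v − v_e) = 2 × 31.39 × 1219/314.61 ≈ 243 Hz.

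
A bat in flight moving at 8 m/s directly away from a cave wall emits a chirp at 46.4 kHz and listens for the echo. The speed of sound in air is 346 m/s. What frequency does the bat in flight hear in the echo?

The cave wall receives the sound from a moving source: f₁ = f₀ · v/(v + v_e) = 46.4 × 346/354 ≈ 45.4 kHz.
On the return leg the bat in flight is a moving observer: f₂ = f₁ · (v − v_e)/v = 45.4 × 338/346 ≈ 44.3 kHz.
Equivalently f₂ = f₀ · (v − v_e)/(v + v_e).

44.3 kHz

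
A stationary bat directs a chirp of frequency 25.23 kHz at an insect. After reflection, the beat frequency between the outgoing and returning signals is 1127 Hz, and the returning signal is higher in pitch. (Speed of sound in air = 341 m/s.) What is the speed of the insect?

Double Doppler shift off a moving reflector: f₂ = f₀ · (v + u)/(v − u) (u > 0 toward emitter).
Returning signal is higher, so f₂ = f₀ + Δf = 25230 + 1127 = 26357 Hz.
Rearranging, u = v · (f₂ − f₀)/(f₂ + f₀) = 341 × 1127/51587 ≈ 7.4 m/s.
So the insect is moving at 7.4 m/s toward the emitter.

7.4 m/s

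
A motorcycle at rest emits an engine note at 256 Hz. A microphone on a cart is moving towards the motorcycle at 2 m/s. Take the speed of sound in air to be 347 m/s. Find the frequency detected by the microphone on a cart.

257 Hz

Moving observer, stationary source: f' = f · (v + v_o)/v.
f' = 256 × (347 + 2)/347 = 256 × 349/347 ≈ 257 Hz.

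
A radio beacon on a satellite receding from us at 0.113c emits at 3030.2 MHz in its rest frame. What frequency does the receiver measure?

2705.1 MHz

Relativistic Doppler for frequency: f' = f₀ · √((1 − β)/(1 + β)).
f' = 3030.2 × √(0.8870/1.1130) = 3030.2 × 0.89272 ≈ 2705.1 MHz.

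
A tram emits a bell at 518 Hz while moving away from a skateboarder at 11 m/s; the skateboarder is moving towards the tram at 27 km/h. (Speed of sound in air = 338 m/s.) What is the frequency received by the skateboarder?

27 km/h = 7.5 m/s.
With source receding and observer approaching, f' = f · (v + v_o)/(v + v_s).
f' = 518 × (338 + 7.5)/(338 + 11) = 518 × 345.5/349 ≈ 513 Hz.

513 Hz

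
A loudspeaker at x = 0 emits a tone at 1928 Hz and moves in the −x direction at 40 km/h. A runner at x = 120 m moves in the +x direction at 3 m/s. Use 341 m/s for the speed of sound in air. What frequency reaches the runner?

1851 Hz

40 km/h = 11.11 m/s.
The observer lies on the +x side, so the source is heading away from the observer and the observer is heading away from the source.
With source receding and observer receding, f' = f · (v − v_o)/(v + v_s).
f' = 1928 × (341 − 3)/(341 + 11.11) = 1928 × 338/352.11 ≈ 1851 Hz.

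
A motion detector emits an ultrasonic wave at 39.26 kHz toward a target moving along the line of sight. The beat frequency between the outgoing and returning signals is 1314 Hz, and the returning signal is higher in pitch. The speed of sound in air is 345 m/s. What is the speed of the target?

5.7 m/s

Double Doppler shift off a moving reflector: f₂ = f₀ · (v + u)/(v − u) (u > 0 toward emitter).
Returning signal is higher, so f₂ = f₀ + Δf = 39260 + 1314 = 40574 Hz.
Rearranging, u = v · (f₂ − f₀)/(f₂ + f₀) = 345 × 1314/79834 ≈ 5.7 m/s.
So the target is moving at 5.7 m/s toward the emitter.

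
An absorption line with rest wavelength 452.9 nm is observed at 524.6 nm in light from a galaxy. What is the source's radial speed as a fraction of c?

0.146

λ'/λ₀ = 1.1583 > 1 (redshift), so the source is receding.
λ'/λ₀ = √((1 + β)/(1 − β)) for a receding source ⇒ β = (r² − 1)/(r² + 1) with r = λ'/λ₀.
β = (1.3417 − 1)/(1.3417 + 1) ≈ 0.146.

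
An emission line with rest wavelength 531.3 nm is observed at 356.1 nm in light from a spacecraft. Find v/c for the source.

0.380

λ'/λ₀ = 0.6702 < 1 (blueshift), so the source is approaching.
λ'/λ₀ = √((1 − β)/(1 + β)) for an approaching source ⇒ β = (1 − r²)/(1 + r²) with r = λ'/λ₀.
β = (1 − 0.4492)/(1 + 0.4492) ≈ 0.380.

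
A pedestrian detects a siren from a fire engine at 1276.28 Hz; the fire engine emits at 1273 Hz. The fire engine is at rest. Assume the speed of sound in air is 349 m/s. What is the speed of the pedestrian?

0.90 m/s

f' > f, so the pedestrian is approaching.
f' = f · (v + v_o)/v ⇒ v_o = v · |f'/f − 1|.
v_o = 349 × |1276.28/1273 − 1| = 349 × 0.002577 ≈ 0.90 m/s.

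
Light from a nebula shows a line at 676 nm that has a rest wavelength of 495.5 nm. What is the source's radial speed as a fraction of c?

0.301c

λ'/λ₀ = 1.3643 > 1 (redshift), so the source is receding.
λ'/λ₀ = √((1 + β)/(1 − β)) for a receding source ⇒ β = (r² − 1)/(r² + 1) with r = λ'/λ₀.
β = (1.8613 − 1)/(1.8613 + 1) ≈ 0.301.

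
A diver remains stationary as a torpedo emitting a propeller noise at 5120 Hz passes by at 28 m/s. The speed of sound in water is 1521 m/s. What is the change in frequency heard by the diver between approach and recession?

Approaching: f₁ = f · v/(v − v_s) = 5120 × 1521/1493 ≈ 5216 Hz.
Receding: f₂ = f · v/(v + v_s) = 5120 × 1521/1549 ≈ 5027 Hz.
Drop: f₁ − f₂ = 2f·v·v_s/(v² − v_s²) = 2 × 5120 × 1521 × 28/(1521² − 28²) ≈ 189 Hz.

189 Hz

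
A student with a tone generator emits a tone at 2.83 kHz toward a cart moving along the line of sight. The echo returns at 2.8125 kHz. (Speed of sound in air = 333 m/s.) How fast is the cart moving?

1.03 m/s

Double Doppler shift off a moving reflector: f₂ = f₀ · (v + u)/(v − u) (u > 0 toward emitter).
Rearranging, u = v · (f₂ − f₀)/(f₂ + f₀) = 333 × -0.0175/5.6425 ≈ -1.03 m/s.
So the cart is moving at 1.03 m/s away from the emitter.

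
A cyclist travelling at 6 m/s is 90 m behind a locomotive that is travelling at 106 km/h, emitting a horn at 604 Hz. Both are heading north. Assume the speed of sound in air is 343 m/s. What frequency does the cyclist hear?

566 Hz

106 km/h = 29.44 m/s.
The cyclist is behind, so the locomotive is moving away from it while the cyclist is moving toward the locomotive.
With source receding and observer approaching, f' = f · (v + v_o)/(v + v_s).
f' = 604 × (343 + 6)/(343 + 29.44) = 604 × 349/372.44 ≈ 566 Hz.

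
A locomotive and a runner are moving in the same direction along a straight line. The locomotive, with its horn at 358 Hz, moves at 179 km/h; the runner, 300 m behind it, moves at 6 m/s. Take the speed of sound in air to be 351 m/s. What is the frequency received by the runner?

319 Hz

179 km/h = 49.72 m/s.
The runner is behind, so the locomotive is moving away from it while the runner is moving toward the locomotive.
Both move, so f' = f · (v + v_o)/(v + v_s).
f' = 358 × (351 + 6)/(351 + 49.72) = 358 × 357/400.72 ≈ 319 Hz.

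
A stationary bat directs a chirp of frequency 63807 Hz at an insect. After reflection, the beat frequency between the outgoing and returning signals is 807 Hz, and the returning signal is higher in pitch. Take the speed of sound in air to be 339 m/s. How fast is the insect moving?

2.13 m/s

Double Doppler shift off a moving reflector: f₂ = f₀ · (v + u)/(v − u) (u > 0 toward emitter).
Returning signal is higher, so f₂ = f₀ + Δf = 63807 + 807 = 64614 Hz.
Rearranging, u = v · (f₂ − f₀)/(f₂ + f₀) = 339 × 807/128421 ≈ 2.13 m/s.
So the insect is moving at 2.13 m/s toward the emitter.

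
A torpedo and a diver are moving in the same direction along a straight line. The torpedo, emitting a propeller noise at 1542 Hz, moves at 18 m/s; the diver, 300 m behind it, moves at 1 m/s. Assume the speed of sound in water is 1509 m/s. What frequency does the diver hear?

1525 Hz

The diver is behind, so the torpedo is moving away from it while the diver is moving toward the torpedo.
General Doppler shift: f' = f · (v + v_o)/(v + v_s).
f' = 1542 × (1509 + 1)/(1509 + 18) = 1542 × 1510/1527 ≈ 1525 Hz.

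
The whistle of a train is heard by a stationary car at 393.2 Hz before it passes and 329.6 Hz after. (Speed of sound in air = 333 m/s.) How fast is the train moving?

f₁/f₂ = (v + v_s)/(v − v_s), so v_s = v · (f₁ − f₂)/(f₁ + f₂).
v_s = 333 × (393.2 − 329.6)/(393.2 + 329.6) = 333 × 63.6/722.8 ≈ 29 m/s.

29 m/s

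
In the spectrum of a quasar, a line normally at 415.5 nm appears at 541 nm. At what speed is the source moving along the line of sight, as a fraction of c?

λ'/λ₀ = 1.3020 > 1 (redshift), so the source is receding.
λ'/λ₀ = √((1 + β)/(1 − β)) for a receding source ⇒ β = (r² − 1)/(r² + 1) with r = λ'/λ₀.
β = (1.6953 − 1)/(1.6953 + 1) ≈ 0.258.

0.258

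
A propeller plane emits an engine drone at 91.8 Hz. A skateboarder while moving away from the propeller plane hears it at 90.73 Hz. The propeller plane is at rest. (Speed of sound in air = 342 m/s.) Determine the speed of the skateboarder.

4.0 m/s

f' = f · (v − v_o)/v ⇒ v_o = v · |f'/f − 1|.
v_o = 342 × |90.73/91.8 − 1| = 342 × 0.01166 ≈ 4.0 m/s.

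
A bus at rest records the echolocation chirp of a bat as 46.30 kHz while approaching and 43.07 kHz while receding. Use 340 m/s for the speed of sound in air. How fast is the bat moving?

12.3 m/s

f₁/f₂ = (v + v_s)/(v − v_s), so v_s = v · (f₁ − f₂)/(f₁ + f₂).
v_s = 340 × (46.30 − 43.07)/(46.30 + 43.07) = 340 × 3.23/89.37 ≈ 12.3 m/s.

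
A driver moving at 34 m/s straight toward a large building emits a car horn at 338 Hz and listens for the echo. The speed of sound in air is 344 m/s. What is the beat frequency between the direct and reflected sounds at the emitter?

The large building receives the sound from a moving source: f₁ = f₀ · v/(v − v_e) = 338 × 344/310 ≈ 375.1 Hz.
On the return leg the driver is a moving observer: f₂ = f₁ · (v + v_e)/v = 375.1 × 378/344 ≈ 412.1 Hz.
Equivalently f₂ = f₀ · (v + v_e)/(v − v_e).
Beat against the emitted tone: |f₂ − f₀| = 2v_e·f₀/(v − v_e) = 2 × 34 × 338/310 ≈ 74 Hz.

74 Hz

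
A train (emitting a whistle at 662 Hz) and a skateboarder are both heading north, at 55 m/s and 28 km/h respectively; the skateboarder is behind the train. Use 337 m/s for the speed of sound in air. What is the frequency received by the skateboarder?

28 km/h = 7.778 m/s.
The skateboarder is behind, so the train is moving away from it while the skateboarder is moving toward the train.
Both move, so f' = f · (v + v_o)/(v + v_s).
f' = 662 × (337 + 7.778)/(337 + 55) = 662 × 344.78/392 ≈ 582 Hz.

582 Hz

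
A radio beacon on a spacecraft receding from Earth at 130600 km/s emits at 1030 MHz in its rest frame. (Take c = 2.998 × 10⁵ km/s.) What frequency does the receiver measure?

β = v/c = 130600/299800 = 0.4356.
Relativistic Doppler for frequency: f' = f₀ · √((1 − β)/(1 + β)).
f' = 1030 × √(0.5644/1.4356) = 1030 × 0.62699 ≈ 645.8 MHz.

645.8 MHz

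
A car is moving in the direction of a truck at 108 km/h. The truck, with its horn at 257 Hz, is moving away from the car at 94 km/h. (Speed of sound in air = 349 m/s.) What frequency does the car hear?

94 km/h = 26.11 m/s; 108 km/h = 30 m/s.
Both move, so f' = f · (v + v_o)/(v + v_s).
f' = 257 × (349 + 30)/(349 + 26.11) = 257 × 379/375.11 ≈ 260 Hz.

260 Hz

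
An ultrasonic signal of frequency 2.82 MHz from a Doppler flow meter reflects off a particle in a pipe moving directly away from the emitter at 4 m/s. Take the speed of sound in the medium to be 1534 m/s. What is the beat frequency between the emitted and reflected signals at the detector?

14668 Hz

At the particle in a pipe (a moving observer), f₁ = f₀ · (v − u)/v = 2.82 × 1530/1534 ≈ 2.81265 MHz.
On reflection it acts as a source moving away from the stationary detector: f₂ = f₁ · v/(v + u) = 2.81265 × 1534/1538 ≈ 2.80533 MHz.
Equivalently f₂ = f₀ · (v − u)/(v + u).
Beat frequency (with f₀ = 2820000 Hz): |f₂ − f₀| = 2u·f₀/(v + u) = 2 × 4 × 2820000/1538 ≈ 14668 Hz.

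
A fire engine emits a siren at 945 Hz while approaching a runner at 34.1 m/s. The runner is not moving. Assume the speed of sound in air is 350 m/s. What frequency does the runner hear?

1047 Hz

Moving source, stationary observer: f' = f · v/(v − v_s) since the source is approaching.
f' = 945 × 350/(350 − 34.1) = 945 × 350/315.9 ≈ 1047 Hz.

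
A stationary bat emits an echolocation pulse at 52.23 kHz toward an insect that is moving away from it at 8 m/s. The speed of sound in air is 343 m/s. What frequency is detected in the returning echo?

49.8 kHz

At the insect (a moving observer), f₁ = f₀ · (v − u)/v = 52.23 × 335/343 ≈ 51.0 kHz.
On reflection it acts as a source moving away from the stationary detector: f₂ = f₁ · v/(v + u) = 51.0 × 343/351 ≈ 49.8 kHz.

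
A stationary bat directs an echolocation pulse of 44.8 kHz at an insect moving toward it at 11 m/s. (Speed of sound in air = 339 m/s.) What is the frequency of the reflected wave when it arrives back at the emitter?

47.8 kHz

The insect first receives the wave as a moving observer: f₁ = f₀ · (v + u)/v = 44.8 × (339 + 11)/339 ≈ 46.3 kHz.
On reflection it acts as a source moving toward the stationary detector: f₂ = f₁ · v/(v − u) = 46.3 × 339/328 ≈ 47.8 kHz.
Equivalently f₂ = f₀ · (v + u)/(v − u).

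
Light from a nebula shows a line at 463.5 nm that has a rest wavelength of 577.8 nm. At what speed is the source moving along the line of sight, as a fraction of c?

λ'/λ₀ = 0.8022 < 1 (blueshift), so the source is approaching.
λ'/λ₀ = √((1 − β)/(1 + β)) for an approaching source ⇒ β = (1 − r²)/(1 + r²) with r = λ'/λ₀.
β = (1 − 0.6435)/(1 + 0.6435) ≈ 0.217.

0.217c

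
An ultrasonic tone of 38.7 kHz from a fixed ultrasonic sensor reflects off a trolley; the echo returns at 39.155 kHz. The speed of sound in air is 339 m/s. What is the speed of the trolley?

1.98 m/s

Double Doppler shift off a moving reflector: f₂ = f₀ · (v + u)/(v − u) (u > 0 toward emitter).
Rearranging, u = v · (f₂ − f₀)/(f₂ + f₀) = 339 × 0.455/77.855 ≈ 1.98 m/s.
So the trolley is moving at 1.98 m/s toward the emitter.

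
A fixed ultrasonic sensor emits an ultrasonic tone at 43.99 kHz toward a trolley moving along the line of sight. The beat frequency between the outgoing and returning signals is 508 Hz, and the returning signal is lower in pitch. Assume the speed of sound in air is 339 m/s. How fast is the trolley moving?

1.97 m/s

Double Doppler shift off a moving reflector: f₂ = f₀ · (v + u)/(v − u) (u > 0 toward emitter).
Returning signal is lower, so f₂ = f₀ − Δf = 43990 − 508 = 43482 Hz.
Rearranging, u = v · (f₂ − f₀)/(f₂ + f₀) = 339 × -508/87472 ≈ -1.97 m/s.
So the trolley is moving at 1.97 m/s away from the emitter.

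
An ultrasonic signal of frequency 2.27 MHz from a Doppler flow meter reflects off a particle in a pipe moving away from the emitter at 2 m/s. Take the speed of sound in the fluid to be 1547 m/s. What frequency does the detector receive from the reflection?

At the particle in a pipe (a moving observer), f₁ = f₀ · (v − u)/v = 2.27 × 1545/1547 ≈ 2.267 MHz.
On reflection it acts as a source moving away from the stationary detector: f₂ = f₁ · v/(v + u) = 2.267 × 1547/1549 ≈ 2.264 MHz.

2.264 MHz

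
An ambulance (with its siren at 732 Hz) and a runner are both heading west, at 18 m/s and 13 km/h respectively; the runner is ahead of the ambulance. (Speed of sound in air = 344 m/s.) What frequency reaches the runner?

764 Hz

13 km/h = 3.611 m/s.
The runner is ahead, so the ambulance is moving toward it while the runner is moving away from the ambulance.
Both move, so f' = f · (v − v_o)/(v − v_s).
f' = 732 × (344 − 3.611)/(344 − 18) = 732 × 340.39/326 ≈ 764 Hz.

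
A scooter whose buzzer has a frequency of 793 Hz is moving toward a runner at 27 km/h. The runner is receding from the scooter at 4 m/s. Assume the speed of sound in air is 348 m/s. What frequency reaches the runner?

801 Hz

27 km/h = 7.5 m/s.
General Doppler shift: f' = f · (v − v_o)/(v − v_s).
f' = 793 × (348 − 4)/(348 − 7.5) = 793 × 344/340.5 ≈ 801 Hz.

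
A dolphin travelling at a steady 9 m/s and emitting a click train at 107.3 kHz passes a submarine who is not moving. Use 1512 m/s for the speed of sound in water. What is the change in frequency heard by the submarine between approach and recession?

1.28 kHz

Approaching: f₁ = f · v/(v − v_s) = 107.3 × 1512/1503 ≈ 107.94 kHz.
Receding: f₂ = f · v/(v + v_s) = 107.3 × 1512/1521 ≈ 106.67 kHz.
Drop: f₁ − f₂ = 2f·v·v_s/(v² − v_s²) = 2 × 107.3 × 1512 × 9/(1512² − 9²) ≈ 1.28 kHz.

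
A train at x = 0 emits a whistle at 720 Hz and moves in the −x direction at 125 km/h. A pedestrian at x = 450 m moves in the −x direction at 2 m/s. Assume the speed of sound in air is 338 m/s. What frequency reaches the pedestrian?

125 km/h = 34.72 m/s.
The observer lies on the +x side, so the source is heading away from the observer and the observer is heading toward the source.
Both move, so f' = f · (v + v_o)/(v + v_s).
f' = 720 × (338 + 2)/(338 + 34.72) = 720 × 340/372.72 ≈ 657 Hz.

657 Hz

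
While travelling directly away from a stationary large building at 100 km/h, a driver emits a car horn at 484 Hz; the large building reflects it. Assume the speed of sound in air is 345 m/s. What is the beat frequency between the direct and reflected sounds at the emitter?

100 km/h = 27.78 m/s.
The large building receives the sound from a moving source: f₁ = f₀ · v/(v + v_e) = 484 × 345/372.78 ≈ 447.9 Hz.
On the return leg the driver is a moving observer: f₂ = f₁ · (v − v_e)/v = 447.9 × 317.22/345 ≈ 411.9 Hz.
Equivalently f₂ = f₀ · (v − v_e)/(v + v_e).
Beat against the emitted tone: |f₂ − f₀| = 2v_e·f₀/(v + v_e) = 2 × 27.78 × 484/372.78 ≈ 72 Hz.

72 Hz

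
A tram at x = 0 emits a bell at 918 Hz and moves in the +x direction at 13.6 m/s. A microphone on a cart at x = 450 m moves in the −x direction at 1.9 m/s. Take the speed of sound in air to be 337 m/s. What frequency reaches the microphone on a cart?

962 Hz

The observer lies on the +x side, so the source is heading toward the observer and the observer is heading toward the source.
General Doppler shift: f' = f · (v + v_o)/(v − v_s).
f' = 918 × (337 + 1.9)/(337 − 13.6) = 918 × 338.9/323.4 ≈ 962 Hz.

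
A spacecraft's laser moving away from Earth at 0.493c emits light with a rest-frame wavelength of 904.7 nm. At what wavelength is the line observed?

Relativistic Doppler for wavelength: λ' = λ₀ · √((1 + β)/(1 − β)).
λ' = 904.7 × √(1.4930/0.5070) = 904.7 × 1.71603 ≈ 1552.5 nm.

1552.5 nm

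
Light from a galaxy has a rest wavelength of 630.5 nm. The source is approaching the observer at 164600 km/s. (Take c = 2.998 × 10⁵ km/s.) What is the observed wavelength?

β = v/c = 164600/299800 = 0.5490.
Relativistic Doppler for wavelength: λ' = λ₀ · √((1 − β)/(1 + β)).
λ' = 630.5 × √(0.4510/1.5490) = 630.5 × 0.53956 ≈ 340.2 nm.

340.2 nm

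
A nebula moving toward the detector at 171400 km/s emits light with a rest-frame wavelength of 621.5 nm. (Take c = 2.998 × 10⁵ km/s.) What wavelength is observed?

324.4 nm

β = v/c = 171400/299800 = 0.5717.
Relativistic Doppler for wavelength: λ' = λ₀ · √((1 − β)/(1 + β)).
λ' = 621.5 × √(0.4283/1.5717) = 621.5 × 0.52201 ≈ 324.4 nm.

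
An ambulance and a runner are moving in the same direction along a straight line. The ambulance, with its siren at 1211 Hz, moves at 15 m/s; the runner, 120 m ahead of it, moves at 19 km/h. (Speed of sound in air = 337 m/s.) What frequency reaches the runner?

1248 Hz

19 km/h = 5.278 m/s.
The runner is ahead, so the ambulance is moving toward it while the runner is moving away from the ambulance.
Both move, so f' = f · (v − v_o)/(v − v_s).
f' = 1211 × (337 − 5.278)/(337 − 15) = 1211 × 331.72/322 ≈ 1248 Hz.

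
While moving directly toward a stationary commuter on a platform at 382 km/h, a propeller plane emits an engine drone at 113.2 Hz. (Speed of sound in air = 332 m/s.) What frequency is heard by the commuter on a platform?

382 km/h = 106.1 m/s.
With the source moving toward a stationary observer, f' = f · v/(v − v_s).
f' = 113.2 × 332/(332 − 106.1) = 113.2 × 332/225.9 ≈ 166 Hz.

166 Hz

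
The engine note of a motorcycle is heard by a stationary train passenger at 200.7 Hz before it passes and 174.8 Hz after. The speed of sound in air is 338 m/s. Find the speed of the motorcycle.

f₁/f₂ = (v + v_s)/(v − v_s), so v_s = v · (f₁ − f₂)/(f₁ + f₂).
v_s = 338 × (200.7 − 174.8)/(200.7 + 174.8) = 338 × 25.9/375.5 ≈ 23.3 m/s.

23.3 m/s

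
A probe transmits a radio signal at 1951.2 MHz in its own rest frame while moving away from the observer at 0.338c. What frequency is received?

Relativistic Doppler for frequency: f' = f₀ · √((1 − β)/(1 + β)).
f' = 1951.2 × √(0.6620/1.3380) = 1951.2 × 0.70340 ≈ 1372.5 MHz.

1372.5 MHz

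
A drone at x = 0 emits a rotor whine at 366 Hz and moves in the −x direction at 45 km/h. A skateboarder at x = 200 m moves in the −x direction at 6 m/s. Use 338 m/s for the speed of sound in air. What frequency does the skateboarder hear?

359 Hz

45 km/h = 12.5 m/s.
The observer lies on the +x side, so the source is heading away from the observer and the observer is heading toward the source.
General Doppler shift: f' = f · (v + v_o)/(v + v_s).
f' = 366 × (338 + 6)/(338 + 12.5) = 366 × 344/350.5 ≈ 359 Hz.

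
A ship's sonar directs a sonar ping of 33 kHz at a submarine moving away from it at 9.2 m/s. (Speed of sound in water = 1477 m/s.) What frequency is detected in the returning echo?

32.6 kHz

At the submarine (a moving observer), f₁ = f₀ · (v − u)/v = 33 × 1467.8/1477 ≈ 32.8 kHz.
On reflection it acts as a source moving away from the stationary detector: f₂ = f₁ · v/(v + u) = 32.8 × 1477/1486.2 ≈ 32.6 kHz.
Equivalently f₂ = f₀ · (v − u)/(v + u).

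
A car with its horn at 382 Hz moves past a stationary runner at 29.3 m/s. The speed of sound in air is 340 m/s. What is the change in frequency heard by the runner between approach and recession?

Approaching: f₁ = f · v/(v − v_s) = 382 × 340/310.7 ≈ 418.0 Hz.
Receding: f₂ = f · v/(v + v_s) = 382 × 340/369.3 ≈ 351.7 Hz.
Drop: f₁ − f₂ = 2f·v·v_s/(v² − v_s²) = 2 × 382 × 340 × 29.3/(340² − 29.3²) ≈ 66.3 Hz.

66.3 Hz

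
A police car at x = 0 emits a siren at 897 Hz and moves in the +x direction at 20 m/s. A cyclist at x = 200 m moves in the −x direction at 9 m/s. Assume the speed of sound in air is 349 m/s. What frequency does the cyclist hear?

The observer lies on the +x side, so the source is heading toward the observer and the observer is heading toward the source.
With source approaching and observer approaching, f' = f · (v + v_o)/(v − v_s).
f' = 897 × (349 + 9)/(349 − 20) = 897 × 358/329 ≈ 976 Hz.

976 Hz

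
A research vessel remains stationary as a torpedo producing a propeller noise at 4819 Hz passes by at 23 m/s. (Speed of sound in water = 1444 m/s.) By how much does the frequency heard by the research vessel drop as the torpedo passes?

Approaching: f₁ = f · v/(v − v_s) = 4819 × 1444/1421 ≈ 4897 Hz.
Receding: f₂ = f · v/(v + v_s) = 4819 × 1444/1467 ≈ 4743 Hz.
Drop: f₁ − f₂ = 2f·v·v_s/(v² − v_s²) = 2 × 4819 × 1444 × 23/(1444² − 23²) ≈ 154 Hz.

154 Hz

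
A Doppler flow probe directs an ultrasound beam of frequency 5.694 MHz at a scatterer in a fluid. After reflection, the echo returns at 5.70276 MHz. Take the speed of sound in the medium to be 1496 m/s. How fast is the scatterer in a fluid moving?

1.15 m/s

Double Doppler shift off a moving reflector: f₂ = f₀ · (v + u)/(v − u) (u > 0 toward emitter).
Rearranging, u = v · (f₂ − f₀)/(f₂ + f₀) = 1496 × 0.00876/11.39676 ≈ 1.15 m/s.
So the scatterer in a fluid is moving at 1.15 m/s toward the emitter.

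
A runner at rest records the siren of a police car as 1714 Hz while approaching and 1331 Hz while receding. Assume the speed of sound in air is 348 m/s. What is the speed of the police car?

f₁/f₂ = (v + v_s)/(v − v_s), so v_s = v · (f₁ − f₂)/(f₁ + f₂).
v_s = 348 × (1714 − 1331)/(1714 + 1331) = 348 × 383/3045 ≈ 44 m/s.

44 m/s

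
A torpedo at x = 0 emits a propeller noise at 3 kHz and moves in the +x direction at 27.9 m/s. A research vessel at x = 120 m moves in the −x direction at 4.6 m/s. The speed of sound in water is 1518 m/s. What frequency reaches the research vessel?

The observer lies on the +x side, so the source is heading toward the observer and the observer is heading toward the source.
Both move, so f' = f · (v + v_o)/(v − v_s).
f' = 3 × (1518 + 4.6)/(1518 − 27.9) = 3 × 1522.6/1490.1 ≈ 3.07 kHz.

3.07 kHz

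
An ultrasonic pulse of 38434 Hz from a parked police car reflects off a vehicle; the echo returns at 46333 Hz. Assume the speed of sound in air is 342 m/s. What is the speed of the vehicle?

32 m/s

Double Doppler shift off a moving reflector: f₂ = f₀ · (v + u)/(v − u) (u > 0 toward emitter).
Rearranging, u = v · (f₂ − f₀)/(f₂ + f₀) = 342 × 7899/84767 ≈ 32 m/s.
So the vehicle is moving at 32 m/s toward the emitter.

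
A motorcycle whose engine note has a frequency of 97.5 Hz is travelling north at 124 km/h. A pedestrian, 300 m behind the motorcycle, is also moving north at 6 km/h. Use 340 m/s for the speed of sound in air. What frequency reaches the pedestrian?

124 km/h = 34.44 m/s; 6 km/h = 1.667 m/s.
The pedestrian is behind, so the motorcycle is moving away from it while the pedestrian is moving toward the motorcycle.
General Doppler shift: f' = f · (v + v_o)/(v + v_s).
f' = 97.5 × (340 + 1.667)/(340 + 34.44) = 97.5 × 341.67/374.44 ≈ 89 Hz.

89 Hz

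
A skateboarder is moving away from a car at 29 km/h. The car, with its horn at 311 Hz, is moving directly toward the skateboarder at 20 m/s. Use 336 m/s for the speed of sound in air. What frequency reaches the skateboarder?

323 Hz

29 km/h = 8.056 m/s.
Both move, so f' = f · (v − v_o)/(v − v_s).
f' = 311 × (336 − 8.056)/(336 − 20) = 311 × 327.94/316 ≈ 323 Hz.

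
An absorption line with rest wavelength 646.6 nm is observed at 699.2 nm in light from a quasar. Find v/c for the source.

λ'/λ₀ = 1.0813 > 1 (redshift), so the source is receding.
λ'/λ₀ = √((1 + β)/(1 − β)) for a receding source ⇒ β = (r² − 1)/(r² + 1) with r = λ'/λ₀.
β = (1.1693 − 1)/(1.1693 + 1) ≈ 0.078.

0.078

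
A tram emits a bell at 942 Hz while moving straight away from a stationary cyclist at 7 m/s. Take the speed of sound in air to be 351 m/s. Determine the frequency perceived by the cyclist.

924 Hz

Moving source, stationary observer: f' = f · v/(v + v_s) since the source is receding.
f' = 942 × 351/(351 + 7) = 942 × 351/358 ≈ 924 Hz.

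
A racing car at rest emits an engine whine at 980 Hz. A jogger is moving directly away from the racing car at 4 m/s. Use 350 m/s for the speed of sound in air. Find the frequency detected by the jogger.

969 Hz

Moving observer, stationary source: f' = f · (v − v_o)/v.
f' = 980 × (350 − 4)/350 = 980 × 346/350 ≈ 969 Hz.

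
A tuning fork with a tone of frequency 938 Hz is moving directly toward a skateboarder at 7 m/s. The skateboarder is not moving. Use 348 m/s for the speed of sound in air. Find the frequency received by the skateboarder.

957 Hz

Moving source, stationary observer: f' = f · v/(v − v_s) since the source is approaching.
f' = 938 × 348/(348 − 7) = 938 × 348/341 ≈ 957 Hz.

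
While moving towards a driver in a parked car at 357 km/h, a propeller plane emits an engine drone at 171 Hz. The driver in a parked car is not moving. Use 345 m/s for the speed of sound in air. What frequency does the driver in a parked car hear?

357 km/h = 99.17 m/s.
Only the source moves, toward the listener, so f' = f · v/(v − v_s).
f' = 171 × 345/(345 − 99.17) = 171 × 345/245.8 ≈ 240 Hz.

240 Hz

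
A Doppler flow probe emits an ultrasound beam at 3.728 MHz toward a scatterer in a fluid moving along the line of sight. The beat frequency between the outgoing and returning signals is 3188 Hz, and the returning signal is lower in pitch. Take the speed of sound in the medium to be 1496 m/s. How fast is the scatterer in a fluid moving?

0.64 m/s

Double Doppler shift off a moving reflector: f₂ = f₀ · (v + u)/(v − u) (u > 0 toward emitter).
Returning signal is lower, so f₂ = f₀ − Δf = 3728000 − 3188 = 3724812 Hz.
Rearranging, u = v · (f₂ − f₀)/(f₂ + f₀) = 1496 × -3188/7452812 ≈ -0.64 m/s.
So the scatterer in a fluid is moving at 0.64 m/s away from the emitter.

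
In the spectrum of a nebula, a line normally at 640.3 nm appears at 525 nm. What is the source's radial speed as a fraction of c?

λ'/λ₀ = 0.8199 < 1 (blueshift), so the source is approaching.
λ'/λ₀ = √((1 − β)/(1 + β)) for an approaching source ⇒ β = (1 − r²)/(1 + r²) with r = λ'/λ₀.
β = (1 − 0.6723)/(1 + 0.6723) ≈ 0.196.

0.196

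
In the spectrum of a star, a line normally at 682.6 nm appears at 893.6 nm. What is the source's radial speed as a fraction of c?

λ'/λ₀ = 1.3091 > 1 (redshift), so the source is receding.
λ'/λ₀ = √((1 + β)/(1 − β)) for a receding source ⇒ β = (r² − 1)/(r² + 1) with r = λ'/λ₀.
β = (1.7138 − 1)/(1.7138 + 1) ≈ 0.263.

0.263c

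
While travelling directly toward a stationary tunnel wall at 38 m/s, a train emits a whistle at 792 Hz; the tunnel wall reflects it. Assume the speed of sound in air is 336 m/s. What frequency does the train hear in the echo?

994 Hz

The tunnel wall receives the sound from a moving source: f₁ = f₀ · v/(v − v_e) = 792 × 336/298 ≈ 893 Hz.
On the return leg the train is a moving observer: f₂ = f₁ · (v + v_e)/v = 893 × 374/336 ≈ 994 Hz.
Equivalently f₂ = f₀ · (v + v_e)/(v − v_e).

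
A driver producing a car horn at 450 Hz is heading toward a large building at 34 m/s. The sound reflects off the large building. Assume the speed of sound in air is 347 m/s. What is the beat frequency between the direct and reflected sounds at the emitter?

The large building receives the sound from a moving source: f₁ = f₀ · v/(v − v_e) = 450 × 347/313 ≈ 498.9 Hz.
On the return leg the driver is a moving observer: f₂ = f₁ · (v + v_e)/v = 498.9 × 381/347 ≈ 547.8 Hz.
Beat against the emitted tone: |f₂ − f₀| = 2v_e·f₀/(v − v_e) = 2 × 34 × 450/313 ≈ 98 Hz.

98 Hz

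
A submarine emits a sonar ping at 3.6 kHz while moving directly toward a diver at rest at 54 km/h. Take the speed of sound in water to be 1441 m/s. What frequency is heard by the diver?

54 km/h = 15 m/s.
Moving source, stationary observer: f' = f · v/(v − v_s) since the source is approaching.
f' = 3.6 × 1441/(1441 − 15) = 3.6 × 1441/1426 ≈ 3.64 kHz.

3.64 kHz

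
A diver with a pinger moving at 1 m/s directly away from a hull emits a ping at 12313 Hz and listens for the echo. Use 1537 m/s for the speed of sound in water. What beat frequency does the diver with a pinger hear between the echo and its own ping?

16.0 Hz

The hull receives the sound from a moving source: f₁ = f₀ · v/(v + v_e) = 12313 × 1537/1538 ≈ 12304.99 Hz.
On the return leg the diver with a pinger is a moving observer: f₂ = f₁ · (v − v_e)/v = 12304.99 × 1536/1537 ≈ 12296.99 Hz.
Beat against the emitted tone: |f₂ − f₀| = 2v_e·f₀/(v + v_e) = 2 × 1 × 12313/1538 ≈ 16.0 Hz.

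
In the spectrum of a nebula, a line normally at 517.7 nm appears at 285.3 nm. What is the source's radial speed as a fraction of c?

0.534c

λ'/λ₀ = 0.5511 < 1 (blueshift), so the source is approaching.
λ'/λ₀ = √((1 − β)/(1 + β)) for an approaching source ⇒ β = (1 − r²)/(1 + r²) with r = λ'/λ₀.
β = (1 − 0.3037)/(1 + 0.3037) ≈ 0.534.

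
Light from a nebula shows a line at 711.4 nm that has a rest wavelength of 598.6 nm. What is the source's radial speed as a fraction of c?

λ'/λ₀ = 1.1884 > 1 (redshift), so the source is receding.
λ'/λ₀ = √((1 + β)/(1 − β)) for a receding source ⇒ β = (r² − 1)/(r² + 1) with r = λ'/λ₀.
β = (1.4124 − 1)/(1.4124 + 1) ≈ 0.171.

0.171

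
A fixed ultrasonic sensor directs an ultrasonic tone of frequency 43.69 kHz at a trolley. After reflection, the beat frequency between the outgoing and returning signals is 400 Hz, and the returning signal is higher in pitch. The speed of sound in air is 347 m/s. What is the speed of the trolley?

1.58 m/s

Double Doppler shift off a moving reflector: f₂ = f₀ · (v + u)/(v − u) (u > 0 toward emitter).
Returning signal is higher, so f₂ = f₀ + Δf = 43690 + 400 = 44090 Hz.
Rearranging, u = v · (f₂ − f₀)/(f₂ + f₀) = 347 × 400/87780 ≈ 1.58 m/s.
So the trolley is moving at 1.58 m/s toward the emitter.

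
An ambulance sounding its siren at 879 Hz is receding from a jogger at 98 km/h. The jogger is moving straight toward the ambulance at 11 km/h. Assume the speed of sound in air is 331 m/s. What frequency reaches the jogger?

98 km/h = 27.22 m/s; 11 km/h = 3.056 m/s.
With source receding and observer approaching, f' = f · (v + v_o)/(v + v_s).
f' = 879 × (331 + 3.056)/(331 + 27.22) = 879 × 334.06/358.22 ≈ 820 Hz.

820 Hz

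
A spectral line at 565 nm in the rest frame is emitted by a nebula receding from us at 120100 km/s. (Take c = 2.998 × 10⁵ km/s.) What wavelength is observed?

863.7 nm

β = v/c = 120100/299800 = 0.4006.
Relativistic Doppler for wavelength: λ' = λ₀ · √((1 + β)/(1 − β)).
λ' = 565 × √(1.4006/0.5994) = 565 × 1.52862 ≈ 863.7 nm.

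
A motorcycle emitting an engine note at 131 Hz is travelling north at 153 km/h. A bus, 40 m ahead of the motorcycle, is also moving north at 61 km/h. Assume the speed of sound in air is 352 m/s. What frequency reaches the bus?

142 Hz

153 km/h = 42.5 m/s; 61 km/h = 16.94 m/s.
The bus is ahead, so the motorcycle is moving toward it while the bus is moving away from the motorcycle.
Both move, so f' = f · (v − v_o)/(v − v_s).
f' = 131 × (352 − 16.94)/(352 − 42.5) = 131 × 335.06/309.5 ≈ 142 Hz.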